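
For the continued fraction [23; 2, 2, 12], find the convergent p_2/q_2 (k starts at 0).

Using pₖ = aₖpₖ₋₁ + pₖ₋₂, qₖ = aₖqₖ₋₁ + qₖ₋₂ (with p₋₁=1, p₋₂=0, q₋₁=0, q₋₂=1):
  k=0: a=23, p=23, q=1
  k=1: a=2, p=47, q=2
  k=2: a=2, p=117, q=5

117/5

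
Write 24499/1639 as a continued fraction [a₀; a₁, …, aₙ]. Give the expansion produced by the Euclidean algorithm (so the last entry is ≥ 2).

[14; 1, 18, 17, 5]

24499 = 14×1639 + 1553
1639 = 1×1553 + 86
1553 = 18×86 + 5
86 = 17×5 + 1
5 = 5×1 + 0  (stop)
So 24499/1639 = [14; 1, 18, 17, 5].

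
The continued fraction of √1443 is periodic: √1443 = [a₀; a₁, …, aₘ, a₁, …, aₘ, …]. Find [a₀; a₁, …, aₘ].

[37; 1, 74]

a₀ = ⌊√1443⌋ = 37.
With m₀=0, d₀=1 and mₖ₊₁ = dₖaₖ − mₖ, dₖ₊₁ = (n − mₖ₊₁²)/dₖ, aₖ₊₁ = ⌊(a₀+mₖ₊₁)/dₖ₊₁⌋:
  k=1: m=37, d=74, a=1
  k=2: m=37, d=1, a=74
d=1 and a=2a₀=74 at k=2, so the next step gives (m, d) = (37, 74) again — its k=1 value — and the period has length 2.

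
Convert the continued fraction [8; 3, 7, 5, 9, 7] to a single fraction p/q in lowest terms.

Fold from the inside: start with 7/1.
  9 + 1/7 = 64/7
  5 + 7/64 = 327/64
  7 + 64/327 = 2353/327
  3 + 327/2353 = 7386/2353
  8 + 2353/7386 = 61441/7386

61441/7386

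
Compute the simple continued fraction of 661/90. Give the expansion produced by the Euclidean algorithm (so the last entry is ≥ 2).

661 = 7·90 + 31
90 = 2·31 + 28
31 = 1·28 + 3
28 = 9·3 + 1
3 = 3·1 + 0  (stop)
So 661/90 = [7; 2, 1, 9, 3].

[7; 2, 1, 9, 3]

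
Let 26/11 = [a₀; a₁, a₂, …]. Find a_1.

26 = 2·11 + 4   →  a_0 = 2
11 = 2·4 + 3   →  a_1 = 2

2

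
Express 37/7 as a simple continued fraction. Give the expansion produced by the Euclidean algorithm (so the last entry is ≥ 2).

[5; 3, 2]

37 = 5×7 + 2
7 = 3×2 + 1
2 = 2×1 + 0  (stop)
So 37/7 = [5; 3, 2].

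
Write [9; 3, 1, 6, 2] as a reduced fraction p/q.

537/58

Using pₖ = aₖpₖ₋₁ + pₖ₋₂ and qₖ = aₖqₖ₋₁ + qₖ₋₂:
  k=0: a=9, p=9, q=1
  k=1: a=3, p=28, q=3
  k=2: a=1, p=37, q=4
  k=3: a=6, p=250, q=27
  k=4: a=2, p=537, q=58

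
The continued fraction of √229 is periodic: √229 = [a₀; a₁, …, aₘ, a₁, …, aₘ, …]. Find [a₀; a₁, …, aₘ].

a₀ = ⌊√229⌋ = 15.
With m₀=0, d₀=1 and mₖ₊₁ = dₖaₖ − mₖ, dₖ₊₁ = (n − mₖ₊₁²)/dₖ, aₖ₊₁ = ⌊(a₀+mₖ₊₁)/dₖ₊₁⌋:
  k=1: m=15, d=4, a=7
  k=2: m=13, d=15, a=1
  k=3: m=2, d=15, a=1
  k=4: m=13, d=4, a=7
  k=5: m=15, d=1, a=30
d=1 and a=2a₀=30 at k=5, so the next step gives (m, d) = (15, 4) again — its k=1 value — and the period has length 5.

[15; 7, 1, 1, 7, 30]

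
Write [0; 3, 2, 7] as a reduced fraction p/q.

15/52

Using pₖ = aₖpₖ₋₁ + pₖ₋₂ and qₖ = aₖqₖ₋₁ + qₖ₋₂:
  k=0: a=0, p=0, q=1
  k=1: a=3, p=1, q=3
  k=2: a=2, p=2, q=7
  k=3: a=7, p=15, q=52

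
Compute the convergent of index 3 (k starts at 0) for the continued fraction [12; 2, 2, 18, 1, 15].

1141/92

Using pₖ = aₖpₖ₋₁ + pₖ₋₂, qₖ = aₖqₖ₋₁ + qₖ₋₂ (with p₋₁=1, p₋₂=0, q₋₁=0, q₋₂=1):
  k=0: a=12, p=12, q=1
  k=1: a=2, p=25, q=2
  k=2: a=2, p=62, q=5
  k=3: a=18, p=1141, q=92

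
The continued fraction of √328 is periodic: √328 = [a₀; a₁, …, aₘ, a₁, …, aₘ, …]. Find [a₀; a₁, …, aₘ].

[18; 9, 36]

a₀ = ⌊√328⌋ = 18.
With m₀=0, d₀=1 and mₖ₊₁ = dₖaₖ − mₖ, dₖ₊₁ = (n − mₖ₊₁²)/dₖ, aₖ₊₁ = ⌊(a₀+mₖ₊₁)/dₖ₊₁⌋:
  k=1: m=18, d=4, a=9
  k=2: m=18, d=1, a=36
d=1 and a=2a₀=36 at k=2, so the next step gives (m, d) = (18, 4) again — its k=1 value — and the period has length 2.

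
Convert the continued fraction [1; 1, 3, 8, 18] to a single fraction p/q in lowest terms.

1051/598

Fold from the inside: start with 18/1.
  8 + 1/18 = 145/18
  3 + 18/145 = 453/145
  1 + 145/453 = 598/453
  1 + 453/598 = 1051/598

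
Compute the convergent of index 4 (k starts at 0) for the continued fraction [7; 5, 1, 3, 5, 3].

Using pₖ = aₖpₖ₋₁ + pₖ₋₂, qₖ = aₖqₖ₋₁ + qₖ₋₂ (with p₋₁=1, p₋₂=0, q₋₁=0, q₋₂=1):
  k=0: a=7, p=7, q=1
  k=1: a=5, p=36, q=5
  k=2: a=1, p=43, q=6
  k=3: a=3, p=165, q=23
  k=4: a=5, p=868, q=121

868/121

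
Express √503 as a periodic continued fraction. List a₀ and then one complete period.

[22; 2, 2, 1, 21, 1, 2, 2, 44]

a₀ = ⌊√503⌋ = 22.
With m₀=0, d₀=1 and mₖ₊₁ = dₖaₖ − mₖ, dₖ₊₁ = (n − mₖ₊₁²)/dₖ, aₖ₊₁ = ⌊(a₀+mₖ₊₁)/dₖ₊₁⌋:
  k=1: m=22, d=19, a=2
  k=2: m=16, d=13, a=2
  k=3: m=10, d=31, a=1
  k=4: m=21, d=2, a=21
  k=5: m=21, d=31, a=1
  k=6: m=10, d=13, a=2
  k=7: m=16, d=19, a=2
  k=8: m=22, d=1, a=44
d=1 and a=2a₀=44 at k=8, so the next step gives (m, d) = (22, 19) again — its k=1 value — and the period has length 8.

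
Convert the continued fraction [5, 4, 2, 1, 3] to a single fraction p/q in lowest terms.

Fold from the inside: start with 3/1.
  1 + 1/3 = 4/3
  2 + 3/4 = 11/4
  4 + 4/11 = 48/11
  5 + 11/48 = 251/48

251/48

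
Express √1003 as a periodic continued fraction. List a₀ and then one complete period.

a₀ = ⌊√1003⌋ = 31.
With m₀=0, d₀=1 and mₖ₊₁ = dₖaₖ − mₖ, dₖ₊₁ = (n − mₖ₊₁²)/dₖ, aₖ₊₁ = ⌊(a₀+mₖ₊₁)/dₖ₊₁⌋:
  k=1: m=31, d=42, a=1
  k=2: m=11, d=21, a=2
  k=3: m=31, d=2, a=31
  k=4: m=31, d=21, a=2
  k=5: m=11, d=42, a=1
  k=6: m=31, d=1, a=62
d=1 and a=2a₀=62 at k=6, so the next step gives (m, d) = (31, 42) again — its k=1 value — and the period has length 6.

[31; 1, 2, 31, 2, 1, 62]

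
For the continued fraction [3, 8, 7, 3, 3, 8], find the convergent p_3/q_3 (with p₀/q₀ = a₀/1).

Using pₖ = aₖpₖ₋₁ + pₖ₋₂, qₖ = aₖqₖ₋₁ + qₖ₋₂ (with p₋₁=1, p₋₂=0, q₋₁=0, q₋₂=1):
  k=0: a=3, p=3, q=1
  k=1: a=8, p=25, q=8
  k=2: a=7, p=178, q=57
  k=3: a=3, p=559, q=179

559/179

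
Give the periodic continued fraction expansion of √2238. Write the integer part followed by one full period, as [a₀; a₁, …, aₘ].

a₀ = ⌊√2238⌋ = 47.

[47; 3, 3, 1, 30, 1, 3, 3, 94]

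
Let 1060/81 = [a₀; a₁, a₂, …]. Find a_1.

1060 = 13·81 + 7   →  a_0 = 13
81 = 11·7 + 4   →  a_1 = 11

11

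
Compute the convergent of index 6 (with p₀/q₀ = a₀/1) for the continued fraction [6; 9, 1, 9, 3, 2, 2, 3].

Using pₖ = aₖpₖ₋₁ + pₖ₋₂, qₖ = aₖqₖ₋₁ + qₖ₋₂ (with p₋₁=1, p₋₂=0, q₋₁=0, q₋₂=1):
  k=0: a=6, p=6, q=1
  k=1: a=9, p=55, q=9
  k=2: a=1, p=61, q=10
  k=3: a=9, p=604, q=99
  k=4: a=3, p=1873, q=307
  k=5: a=2, p=4350, q=713
  k=6: a=2, p=10573, q=1733

10573/1733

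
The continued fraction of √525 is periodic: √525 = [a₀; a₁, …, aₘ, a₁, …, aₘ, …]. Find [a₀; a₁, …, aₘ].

a₀ = ⌊√525⌋ = 22.
With m₀=0, d₀=1 and mₖ₊₁ = dₖaₖ − mₖ, dₖ₊₁ = (n − mₖ₊₁²)/dₖ, aₖ₊₁ = ⌊(a₀+mₖ₊₁)/dₖ₊₁⌋:
  k=1: m=22, d=41, a=1
  k=2: m=19, d=4, a=10
  k=3: m=21, d=21, a=2
  k=4: m=21, d=4, a=10
  k=5: m=19, d=41, a=1
  k=6: m=22, d=1, a=44
d=1 and a=2a₀=44 at k=6, so the next step gives (m, d) = (22, 41) again — its k=1 value — and the period has length 6.

[22; 1, 10, 2, 10, 1, 44]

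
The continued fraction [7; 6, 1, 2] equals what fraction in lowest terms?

143/20

Using pₖ = aₖpₖ₋₁ + pₖ₋₂ and qₖ = aₖqₖ₋₁ + qₖ₋₂:
  k=0: a=7, p=7, q=1
  k=1: a=6, p=43, q=6
  k=2: a=1, p=50, q=7
  k=3: a=2, p=143, q=20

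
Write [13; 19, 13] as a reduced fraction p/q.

3237/248

Using pₖ = aₖpₖ₋₁ + pₖ₋₂ and qₖ = aₖqₖ₋₁ + qₖ₋₂:
  k=0: a=13, p=13, q=1
  k=1: a=19, p=248, q=19
  k=2: a=13, p=3237, q=248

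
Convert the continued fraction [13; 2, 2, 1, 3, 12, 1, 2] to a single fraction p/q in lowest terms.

13544/1009

Fold from the inside: start with 2/1.
  1 + 1/2 = 3/2
  12 + 2/3 = 38/3
  3 + 3/38 = 117/38
  1 + 38/117 = 155/117
  2 + 117/155 = 427/155
  2 + 155/427 = 1009/427
  13 + 427/1009 = 13544/1009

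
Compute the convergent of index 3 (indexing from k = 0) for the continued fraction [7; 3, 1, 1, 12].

Using pₖ = aₖpₖ₋₁ + pₖ₋₂, qₖ = aₖqₖ₋₁ + qₖ₋₂ (with p₋₁=1, p₋₂=0, q₋₁=0, q₋₂=1):
  k=0: a=7, p=7, q=1
  k=1: a=3, p=22, q=3
  k=2: a=1, p=29, q=4
  k=3: a=1, p=51, q=7

51/7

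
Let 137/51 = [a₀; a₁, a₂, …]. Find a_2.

2

137 = 2·51 + 35   →  a_0 = 2
51 = 1·35 + 16   →  a_1 = 1
35 = 2·16 + 3   →  a_2 = 2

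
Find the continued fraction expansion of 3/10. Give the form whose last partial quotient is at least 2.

3 = 0*10 + 3
10 = 3*3 + 1
3 = 3*1 + 0  (stop)
So 3/10 = [0; 3, 3].

[0; 3, 3]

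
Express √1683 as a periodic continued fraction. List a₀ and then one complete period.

[41; 41, 82]

a₀ = ⌊√1683⌋ = 41.
With m₀=0, d₀=1 and mₖ₊₁ = dₖaₖ − mₖ, dₖ₊₁ = (n − mₖ₊₁²)/dₖ, aₖ₊₁ = ⌊(a₀+mₖ₊₁)/dₖ₊₁⌋:
  k=1: m=41, d=2, a=41
  k=2: m=41, d=1, a=82
d=1 and a=2a₀=82 at k=2, so the next step gives (m, d) = (41, 2) again — its k=1 value — and the period has length 2.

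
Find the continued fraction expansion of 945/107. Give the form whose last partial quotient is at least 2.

[8; 1, 4, 1, 17]

945 = 8·107 + 89
107 = 1·89 + 18
89 = 4·18 + 17
18 = 1·17 + 1
17 = 17·1 + 0  (stop)
So 945/107 = [8; 1, 4, 1, 17].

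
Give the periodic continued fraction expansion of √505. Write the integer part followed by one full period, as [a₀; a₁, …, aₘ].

a₀ = ⌊√505⌋ = 22.

[22; 2, 8, 2, 44]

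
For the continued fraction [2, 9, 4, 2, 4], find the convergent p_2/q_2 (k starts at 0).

78/37

Using pₖ = aₖpₖ₋₁ + pₖ₋₂, qₖ = aₖqₖ₋₁ + qₖ₋₂ (with p₋₁=1, p₋₂=0, q₋₁=0, q₋₂=1):
  k=0: a=2, p=2, q=1
  k=1: a=9, p=19, q=9
  k=2: a=4, p=78, q=37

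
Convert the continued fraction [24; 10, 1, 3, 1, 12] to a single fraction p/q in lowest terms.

16648/691

Using pₖ = aₖpₖ₋₁ + pₖ₋₂ and qₖ = aₖqₖ₋₁ + qₖ₋₂:
  k=0: a=24, p=24, q=1
  k=1: a=10, p=241, q=10
  k=2: a=1, p=265, q=11
  k=3: a=3, p=1036, q=43
  k=4: a=1, p=1301, q=54
  k=5: a=12, p=16648, q=691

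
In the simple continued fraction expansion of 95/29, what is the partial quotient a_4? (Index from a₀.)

95 = 3·29 + 8   →  a_0 = 3
29 = 3·8 + 5   →  a_1 = 3
8 = 1·5 + 3   →  a_2 = 1
5 = 1·3 + 2   →  a_3 = 1
3 = 1·2 + 1   →  a_4 = 1

1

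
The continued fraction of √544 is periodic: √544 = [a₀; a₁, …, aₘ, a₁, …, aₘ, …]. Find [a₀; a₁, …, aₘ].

a₀ = ⌊√544⌋ = 23.
With m₀=0, d₀=1 and mₖ₊₁ = dₖaₖ − mₖ, dₖ₊₁ = (n − mₖ₊₁²)/dₖ, aₖ₊₁ = ⌊(a₀+mₖ₊₁)/dₖ₊₁⌋:
  k=1: m=23, d=15, a=3
  k=2: m=22, d=4, a=11
  k=3: m=22, d=15, a=3
  k=4: m=23, d=1, a=46
d=1 and a=2a₀=46 at k=4, so the next step gives (m, d) = (23, 15) again — its k=1 value — and the period has length 4.

[23; 3, 11, 3, 46]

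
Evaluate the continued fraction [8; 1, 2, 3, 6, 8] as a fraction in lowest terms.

Fold from the inside: start with 8/1.
  6 + 1/8 = 49/8
  3 + 8/49 = 155/49
  2 + 49/155 = 359/155
  1 + 155/359 = 514/359
  8 + 359/514 = 4471/514

4471/514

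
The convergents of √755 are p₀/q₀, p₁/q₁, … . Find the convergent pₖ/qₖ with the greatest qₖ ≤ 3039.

√755 = [27; 2, 10, 2, 54, …] (period length 4).
Convergents:
  p_0/q_0 = 27/1
  p_1/q_1 = 55/2
  p_2/q_2 = 577/21
  p_3/q_3 = 1209/44
  p_4/q_4 = 65863/2397
  p_5/q_5 = 132935/4838
q_4 = 2397 ≤ 3039 < 4838 = q_5, so the answer is 65863/2397.

65863/2397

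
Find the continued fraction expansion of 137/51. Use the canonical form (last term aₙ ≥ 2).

[2; 1, 2, 5, 3]

137 = 2*51 + 35
51 = 1*35 + 16
35 = 2*16 + 3
16 = 5*3 + 1
3 = 3*1 + 0  (stop)
So 137/51 = [2; 1, 2, 5, 3].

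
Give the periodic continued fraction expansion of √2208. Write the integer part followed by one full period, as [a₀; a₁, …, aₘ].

[46; 1, 92]

a₀ = ⌊√2208⌋ = 46.
With m₀=0, d₀=1 and mₖ₊₁ = dₖaₖ − mₖ, dₖ₊₁ = (n − mₖ₊₁²)/dₖ, aₖ₊₁ = ⌊(a₀+mₖ₊₁)/dₖ₊₁⌋:
  k=1: m=46, d=92, a=1
  k=2: m=46, d=1, a=92
d=1 and a=2a₀=92 at k=2, so the next step gives (m, d) = (46, 92) again — its k=1 value — and the period has length 2.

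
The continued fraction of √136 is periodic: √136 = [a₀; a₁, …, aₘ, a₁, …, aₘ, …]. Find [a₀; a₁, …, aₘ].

[11; 1, 1, 1, 22]

a₀ = ⌊√136⌋ = 11.
With m₀=0, d₀=1 and mₖ₊₁ = dₖaₖ − mₖ, dₖ₊₁ = (n − mₖ₊₁²)/dₖ, aₖ₊₁ = ⌊(a₀+mₖ₊₁)/dₖ₊₁⌋:
  k=1: m=11, d=15, a=1
  k=2: m=4, d=8, a=1
  k=3: m=4, d=15, a=1
  k=4: m=11, d=1, a=22
d=1 and a=2a₀=22 at k=4, so the next step gives (m, d) = (11, 15) again — its k=1 value — and the period has length 4.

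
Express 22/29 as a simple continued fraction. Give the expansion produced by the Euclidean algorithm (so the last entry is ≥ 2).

22 = 0*29 + 22
29 = 1*22 + 7
22 = 3*7 + 1
7 = 7*1 + 0  (stop)
So 22/29 = [0; 1, 3, 7].

[0; 1, 3, 7]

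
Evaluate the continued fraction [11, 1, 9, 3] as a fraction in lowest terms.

369/31

Fold from the inside: start with 3/1.
  9 + 1/3 = 28/3
  1 + 3/28 = 31/28
  11 + 28/31 = 369/31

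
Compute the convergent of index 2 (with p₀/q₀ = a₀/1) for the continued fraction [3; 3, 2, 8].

Using pₖ = aₖpₖ₋₁ + pₖ₋₂, qₖ = aₖqₖ₋₁ + qₖ₋₂ (with p₋₁=1, p₋₂=0, q₋₁=0, q₋₂=1):
  k=0: a=3, p=3, q=1
  k=1: a=3, p=10, q=3
  k=2: a=2, p=23, q=7

23/7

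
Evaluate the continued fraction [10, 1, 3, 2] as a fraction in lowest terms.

97/9

Fold from the inside: start with 2/1.
  3 + 1/2 = 7/2
  1 + 2/7 = 9/7
  10 + 7/9 = 97/9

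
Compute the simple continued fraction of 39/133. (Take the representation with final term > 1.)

39 = 0*133 + 39
133 = 3*39 + 16
39 = 2*16 + 7
16 = 2*7 + 2
7 = 3*2 + 1
2 = 2*1 + 0  (stop)
So 39/133 = [0; 3, 2, 2, 3, 2].

[0; 3, 2, 2, 3, 2]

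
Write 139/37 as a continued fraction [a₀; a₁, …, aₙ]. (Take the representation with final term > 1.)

[3; 1, 3, 9]

139 = 3×37 + 28
37 = 1×28 + 9
28 = 3×9 + 1
9 = 9×1 + 0  (stop)
So 139/37 = [3; 1, 3, 9].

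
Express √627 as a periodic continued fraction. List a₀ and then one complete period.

[25; 25, 50]

a₀ = ⌊√627⌋ = 25.
With m₀=0, d₀=1 and mₖ₊₁ = dₖaₖ − mₖ, dₖ₊₁ = (n − mₖ₊₁²)/dₖ, aₖ₊₁ = ⌊(a₀+mₖ₊₁)/dₖ₊₁⌋:
  k=1: m=25, d=2, a=25
  k=2: m=25, d=1, a=50
d=1 and a=2a₀=50 at k=2, so the next step gives (m, d) = (25, 2) again — its k=1 value — and the period has length 2.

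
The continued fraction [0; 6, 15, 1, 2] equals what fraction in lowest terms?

Fold from the inside: start with 2/1.
  1 + 1/2 = 3/2
  15 + 2/3 = 47/3
  6 + 3/47 = 285/47
  0 + 47/285 = 47/285

47/285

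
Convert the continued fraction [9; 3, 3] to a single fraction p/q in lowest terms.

93/10

Fold from the inside: start with 3/1.
  3 + 1/3 = 10/3
  9 + 3/10 = 93/10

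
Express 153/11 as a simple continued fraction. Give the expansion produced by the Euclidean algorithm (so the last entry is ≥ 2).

[13; 1, 10]

153 = 13·11 + 10
11 = 1·10 + 1
10 = 10·1 + 0  (stop)
So 153/11 = [13; 1, 10].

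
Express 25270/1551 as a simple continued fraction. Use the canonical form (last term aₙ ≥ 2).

25270 = 16·1551 + 454
1551 = 3·454 + 189
454 = 2·189 + 76
189 = 2·76 + 37
76 = 2·37 + 2
37 = 18·2 + 1
2 = 2·1 + 0  (stop)
So 25270/1551 = [16; 3, 2, 2, 2, 18, 2].

[16; 3, 2, 2, 2, 18, 2]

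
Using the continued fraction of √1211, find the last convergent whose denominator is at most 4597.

√1211 = [34; 1, 3, 1, 68, …] (period length 4).
Convergents:
  p_0/q_0 = 34/1
  p_1/q_1 = 35/1
  p_2/q_2 = 139/4
  p_3/q_3 = 174/5
  p_4/q_4 = 11971/344
  p_5/q_5 = 12145/349
  p_6/q_6 = 48406/1391
  p_7/q_7 = 60551/1740
  p_8/q_8 = 4165874/119711
q_7 = 1740 ≤ 4597 < 119711 = q_8, so the answer is 60551/1740.

60551/1740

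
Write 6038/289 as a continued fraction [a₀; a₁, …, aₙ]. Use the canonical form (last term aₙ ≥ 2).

6038 = 20*289 + 258
289 = 1*258 + 31
258 = 8*31 + 10
31 = 3*10 + 1
10 = 10*1 + 0  (stop)
So 6038/289 = [20; 1, 8, 3, 10].

[20; 1, 8, 3, 10]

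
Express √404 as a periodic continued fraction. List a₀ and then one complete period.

[20; 10, 40]

a₀ = ⌊√404⌋ = 20.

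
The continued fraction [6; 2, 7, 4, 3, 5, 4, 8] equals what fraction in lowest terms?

238133/36819

Using pₖ = aₖpₖ₋₁ + pₖ₋₂ and qₖ = aₖqₖ₋₁ + qₖ₋₂:
  k=0: a=6, p=6, q=1
  k=1: a=2, p=13, q=2
  k=2: a=7, p=97, q=15
  k=3: a=4, p=401, q=62
  k=4: a=3, p=1300, q=201
  k=5: a=5, p=6901, q=1067
  k=6: a=4, p=28904, q=4469
  k=7: a=8, p=238133, q=36819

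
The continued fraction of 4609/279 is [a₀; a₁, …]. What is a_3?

12

4609 = 16·279 + 145   →  a_0 = 16
279 = 1·145 + 134   →  a_1 = 1
145 = 1·134 + 11   →  a_2 = 1
134 = 12·11 + 2   →  a_3 = 12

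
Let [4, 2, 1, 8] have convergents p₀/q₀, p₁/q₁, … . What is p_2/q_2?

13/3

Using pₖ = aₖpₖ₋₁ + pₖ₋₂, qₖ = aₖqₖ₋₁ + qₖ₋₂ (with p₋₁=1, p₋₂=0, q₋₁=0, q₋₂=1):
  k=0: a=4, p=4, q=1
  k=1: a=2, p=9, q=2
  k=2: a=1, p=13, q=3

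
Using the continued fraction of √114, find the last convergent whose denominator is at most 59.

√114 = [10; 1, 2, 10, 2, 1, 20, …] (period length 6).
Convergents:
  p_0/q_0 = 10/1
  p_1/q_1 = 11/1
  p_2/q_2 = 32/3
  p_3/q_3 = 331/31
  p_4/q_4 = 694/65
q_3 = 31 ≤ 59 < 65 = q_4, so the answer is 331/31.

331/31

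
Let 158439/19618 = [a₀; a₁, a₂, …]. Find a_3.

5

158439 = 8·19618 + 1495   →  a_0 = 8
19618 = 13·1495 + 183   →  a_1 = 13
1495 = 8·183 + 31   →  a_2 = 8
183 = 5·31 + 28   →  a_3 = 5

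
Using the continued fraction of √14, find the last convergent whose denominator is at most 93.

333/89

√14 = [3; 1, 2, 1, 6, …] (period length 4).
Convergents:
  p_0/q_0 = 3/1
  p_1/q_1 = 4/1
  p_2/q_2 = 11/3
  p_3/q_3 = 15/4
  p_4/q_4 = 101/27
  p_5/q_5 = 116/31
  p_6/q_6 = 333/89
  p_7/q_7 = 449/120
q_6 = 89 ≤ 93 < 120 = q_7, so the answer is 333/89.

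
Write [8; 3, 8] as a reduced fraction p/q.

208/25

Using pₖ = aₖpₖ₋₁ + pₖ₋₂ and qₖ = aₖqₖ₋₁ + qₖ₋₂:
  k=0: a=8, p=8, q=1
  k=1: a=3, p=25, q=3
  k=2: a=8, p=208, q=25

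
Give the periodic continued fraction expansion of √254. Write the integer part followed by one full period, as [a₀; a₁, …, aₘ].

a₀ = ⌊√254⌋ = 15.
With m₀=0, d₀=1 and mₖ₊₁ = dₖaₖ − mₖ, dₖ₊₁ = (n − mₖ₊₁²)/dₖ, aₖ₊₁ = ⌊(a₀+mₖ₊₁)/dₖ₊₁⌋:
  k=1: m=15, d=29, a=1
  k=2: m=14, d=2, a=14
  k=3: m=14, d=29, a=1
  k=4: m=15, d=1, a=30
d=1 and a=2a₀=30 at k=4, so the next step gives (m, d) = (15, 29) again — its k=1 value — and the period has length 4.

[15; 1, 14, 1, 30]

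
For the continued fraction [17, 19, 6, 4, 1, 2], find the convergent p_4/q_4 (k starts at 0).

Using pₖ = aₖpₖ₋₁ + pₖ₋₂, qₖ = aₖqₖ₋₁ + qₖ₋₂ (with p₋₁=1, p₋₂=0, q₋₁=0, q₋₂=1):
  k=0: a=17, p=17, q=1
  k=1: a=19, p=324, q=19
  k=2: a=6, p=1961, q=115
  k=3: a=4, p=8168, q=479
  k=4: a=1, p=10129, q=594

10129/594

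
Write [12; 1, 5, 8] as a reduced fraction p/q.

629/49

Fold from the inside: start with 8/1.
  5 + 1/8 = 41/8
  1 + 8/41 = 49/41
  12 + 41/49 = 629/49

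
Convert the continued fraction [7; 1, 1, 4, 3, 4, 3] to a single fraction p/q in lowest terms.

3051/404

Fold from the inside: start with 3/1.
  4 + 1/3 = 13/3
  3 + 3/13 = 42/13
  4 + 13/42 = 181/42
  1 + 42/181 = 223/181
  1 + 181/223 = 404/223
  7 + 223/404 = 3051/404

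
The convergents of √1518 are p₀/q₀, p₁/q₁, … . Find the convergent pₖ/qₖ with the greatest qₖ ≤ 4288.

78975/2027

√1518 = [38; 1, 24, 1, 76, …] (period length 4).
Convergents:
  p_0/q_0 = 38/1
  p_1/q_1 = 39/1
  p_2/q_2 = 974/25
  p_3/q_3 = 1013/26
  p_4/q_4 = 77962/2001
  p_5/q_5 = 78975/2027
  p_6/q_6 = 1973362/50649
q_5 = 2027 ≤ 4288 < 50649 = q_6, so the answer is 78975/2027.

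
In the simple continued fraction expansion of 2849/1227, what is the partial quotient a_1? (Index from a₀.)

2849 = 2·1227 + 395   →  a_0 = 2
1227 = 3·395 + 42   →  a_1 = 3

3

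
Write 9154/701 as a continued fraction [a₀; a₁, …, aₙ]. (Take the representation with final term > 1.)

[13; 17, 10, 4]

9154 = 13*701 + 41
701 = 17*41 + 4
41 = 10*4 + 1
4 = 4*1 + 0  (stop)
So 9154/701 = [13; 17, 10, 4].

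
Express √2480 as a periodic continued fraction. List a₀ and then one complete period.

a₀ = ⌊√2480⌋ = 49.
With m₀=0, d₀=1 and mₖ₊₁ = dₖaₖ − mₖ, dₖ₊₁ = (n − mₖ₊₁²)/dₖ, aₖ₊₁ = ⌊(a₀+mₖ₊₁)/dₖ₊₁⌋:
  k=1: m=49, d=79, a=1
  k=2: m=30, d=20, a=3
  k=3: m=30, d=79, a=1
  k=4: m=49, d=1, a=98
d=1 and a=2a₀=98 at k=4, so the next step gives (m, d) = (49, 79) again — its k=1 value — and the period has length 4.

[49; 1, 3, 1, 98]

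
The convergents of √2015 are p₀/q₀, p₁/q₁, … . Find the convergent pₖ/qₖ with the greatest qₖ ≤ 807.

√2015 = [44; 1, 7, 1, 88, …] (period length 4).
Convergents:
  p_0/q_0 = 44/1
  p_1/q_1 = 45/1
  p_2/q_2 = 359/8
  p_3/q_3 = 404/9
  p_4/q_4 = 35911/800
  p_5/q_5 = 36315/809
q_4 = 800 ≤ 807 < 809 = q_5, so the answer is 35911/800.

35911/800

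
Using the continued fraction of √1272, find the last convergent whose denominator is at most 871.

√1272 = [35; 1, 1, 1, 70, …] (period length 4).
Convergents:
  p_0/q_0 = 35/1
  p_1/q_1 = 36/1
  p_2/q_2 = 71/2
  p_3/q_3 = 107/3
  p_4/q_4 = 7561/212
  p_5/q_5 = 7668/215
  p_6/q_6 = 15229/427
  p_7/q_7 = 22897/642
  p_8/q_8 = 1618019/45367
q_7 = 642 ≤ 871 < 45367 = q_8, so the answer is 22897/642.

22897/642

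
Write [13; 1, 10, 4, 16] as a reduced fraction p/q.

10169/731

Fold from the inside: start with 16/1.
  4 + 1/16 = 65/16
  10 + 16/65 = 666/65
  1 + 65/666 = 731/666
  13 + 666/731 = 10169/731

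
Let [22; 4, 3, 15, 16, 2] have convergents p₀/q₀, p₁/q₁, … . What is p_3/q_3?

Using pₖ = aₖpₖ₋₁ + pₖ₋₂, qₖ = aₖqₖ₋₁ + qₖ₋₂ (with p₋₁=1, p₋₂=0, q₋₁=0, q₋₂=1):
  k=0: a=22, p=22, q=1
  k=1: a=4, p=89, q=4
  k=2: a=3, p=289, q=13
  k=3: a=15, p=4424, q=199

4424/199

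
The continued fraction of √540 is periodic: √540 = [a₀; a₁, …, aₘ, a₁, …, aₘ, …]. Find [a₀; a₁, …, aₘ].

[23; 4, 4, 1, 10, 1, 4, 4, 46]

a₀ = ⌊√540⌋ = 23.
With m₀=0, d₀=1 and mₖ₊₁ = dₖaₖ − mₖ, dₖ₊₁ = (n − mₖ₊₁²)/dₖ, aₖ₊₁ = ⌊(a₀+mₖ₊₁)/dₖ₊₁⌋:
  k=1: m=23, d=11, a=4
  k=2: m=21, d=9, a=4
  k=3: m=15, d=35, a=1
  k=4: m=20, d=4, a=10
  k=5: m=20, d=35, a=1
  k=6: m=15, d=9, a=4
  k=7: m=21, d=11, a=4
  k=8: m=23, d=1, a=46
d=1 and a=2a₀=46 at k=8, so the next step gives (m, d) = (23, 11) again — its k=1 value — and the period has length 8.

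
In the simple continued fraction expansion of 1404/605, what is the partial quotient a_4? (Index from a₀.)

1404 = 2·605 + 194   →  a_0 = 2
605 = 3·194 + 23   →  a_1 = 3
194 = 8·23 + 10   →  a_2 = 8
23 = 2·10 + 3   →  a_3 = 2
10 = 3·3 + 1   →  a_4 = 3

3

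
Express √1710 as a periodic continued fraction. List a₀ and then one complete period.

[41; 2, 1, 5, 4, 5, 1, 2, 82]

a₀ = ⌊√1710⌋ = 41.
With m₀=0, d₀=1 and mₖ₊₁ = dₖaₖ − mₖ, dₖ₊₁ = (n − mₖ₊₁²)/dₖ, aₖ₊₁ = ⌊(a₀+mₖ₊₁)/dₖ₊₁⌋:
  k=1: m=41, d=29, a=2
  k=2: m=17, d=49, a=1
  k=3: m=32, d=14, a=5
  k=4: m=38, d=19, a=4
  k=5: m=38, d=14, a=5
  k=6: m=32, d=49, a=1
  k=7: m=17, d=29, a=2
  k=8: m=41, d=1, a=82
d=1 and a=2a₀=82 at k=8, so the next step gives (m, d) = (41, 29) again — its k=1 value — and the period has length 8.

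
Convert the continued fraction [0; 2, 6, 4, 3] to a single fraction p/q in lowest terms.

Using pₖ = aₖpₖ₋₁ + pₖ₋₂ and qₖ = aₖqₖ₋₁ + qₖ₋₂:
  k=0: a=0, p=0, q=1
  k=1: a=2, p=1, q=2
  k=2: a=6, p=6, q=13
  k=3: a=4, p=25, q=54
  k=4: a=3, p=81, q=175

81/175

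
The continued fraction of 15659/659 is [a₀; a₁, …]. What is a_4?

15659 = 23·659 + 502   →  a_0 = 23
659 = 1·502 + 157   →  a_1 = 1
502 = 3·157 + 31   →  a_2 = 3
157 = 5·31 + 2   →  a_3 = 5
31 = 15·2 + 1   →  a_4 = 15

15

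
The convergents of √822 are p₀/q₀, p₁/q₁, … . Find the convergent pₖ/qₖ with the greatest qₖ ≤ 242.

4960/173

√822 = [28; 1, 2, 28, 2, 1, 56, …] (period length 6).
Convergents:
  p_0/q_0 = 28/1
  p_1/q_1 = 29/1
  p_2/q_2 = 86/3
  p_3/q_3 = 2437/85
  p_4/q_4 = 4960/173
  p_5/q_5 = 7397/258
q_4 = 173 ≤ 242 < 258 = q_5, so the answer is 4960/173.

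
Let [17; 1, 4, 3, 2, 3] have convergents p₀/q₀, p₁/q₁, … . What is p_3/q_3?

Using pₖ = aₖpₖ₋₁ + pₖ₋₂, qₖ = aₖqₖ₋₁ + qₖ₋₂ (with p₋₁=1, p₋₂=0, q₋₁=0, q₋₂=1):
  k=0: a=17, p=17, q=1
  k=1: a=1, p=18, q=1
  k=2: a=4, p=89, q=5
  k=3: a=3, p=285, q=16

285/16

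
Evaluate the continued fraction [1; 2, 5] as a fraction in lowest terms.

16/11

Fold from the inside: start with 5/1.
  2 + 1/5 = 11/5
  1 + 5/11 = 16/11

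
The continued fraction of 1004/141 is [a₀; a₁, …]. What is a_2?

1004 = 7·141 + 17   →  a_0 = 7
141 = 8·17 + 5   →  a_1 = 8
17 = 3·5 + 2   →  a_2 = 3

3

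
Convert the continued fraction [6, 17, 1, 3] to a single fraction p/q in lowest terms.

Using pₖ = aₖpₖ₋₁ + pₖ₋₂ and qₖ = aₖqₖ₋₁ + qₖ₋₂:
  k=0: a=6, p=6, q=1
  k=1: a=17, p=103, q=17
  k=2: a=1, p=109, q=18
  k=3: a=3, p=430, q=71

430/71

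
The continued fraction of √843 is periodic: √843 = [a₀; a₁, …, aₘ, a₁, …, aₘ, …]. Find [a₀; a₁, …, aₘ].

[29; 29, 58]

a₀ = ⌊√843⌋ = 29.
With m₀=0, d₀=1 and mₖ₊₁ = dₖaₖ − mₖ, dₖ₊₁ = (n − mₖ₊₁²)/dₖ, aₖ₊₁ = ⌊(a₀+mₖ₊₁)/dₖ₊₁⌋:
  k=1: m=29, d=2, a=29
  k=2: m=29, d=1, a=58
d=1 and a=2a₀=58 at k=2, so the next step gives (m, d) = (29, 2) again — its k=1 value — and the period has length 2.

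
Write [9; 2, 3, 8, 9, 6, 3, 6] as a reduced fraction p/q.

Fold from the inside: start with 6/1.
  3 + 1/6 = 19/6
  6 + 6/19 = 120/19
  9 + 19/120 = 1099/120
  8 + 120/1099 = 8912/1099
  3 + 1099/8912 = 27835/8912
  2 + 8912/27835 = 64582/27835
  9 + 27835/64582 = 609073/64582

609073/64582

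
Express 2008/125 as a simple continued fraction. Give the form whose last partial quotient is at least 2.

[16; 15, 1, 1, 1, 2]

2008 = 16·125 + 8
125 = 15·8 + 5
8 = 1·5 + 3
5 = 1·3 + 2
3 = 1·2 + 1
2 = 2·1 + 0  (stop)
So 2008/125 = [16; 15, 1, 1, 1, 2].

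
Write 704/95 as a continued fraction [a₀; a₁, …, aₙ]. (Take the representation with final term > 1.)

[7; 2, 2, 3, 2, 2]

704 = 7·95 + 39
95 = 2·39 + 17
39 = 2·17 + 5
17 = 3·5 + 2
5 = 2·2 + 1
2 = 2·1 + 0  (stop)
So 704/95 = [7; 2, 2, 3, 2, 2].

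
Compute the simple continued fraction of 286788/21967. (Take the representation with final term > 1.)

286788 = 13*21967 + 1217
21967 = 18*1217 + 61
1217 = 19*61 + 58
61 = 1*58 + 3
58 = 19*3 + 1
3 = 3*1 + 0  (stop)
So 286788/21967 = [13; 18, 19, 1, 19, 3].

[13; 18, 19, 1, 19, 3]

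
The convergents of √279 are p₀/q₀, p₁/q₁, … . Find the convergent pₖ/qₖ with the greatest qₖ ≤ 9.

√279 = [16; 1, 2, 2, 1, 2, 2, 1, 32, …] (period length 8).
Convergents:
  p_0/q_0 = 16/1
  p_1/q_1 = 17/1
  p_2/q_2 = 50/3
  p_3/q_3 = 117/7
  p_4/q_4 = 167/10
q_3 = 7 ≤ 9 < 10 = q_4, so the answer is 117/7.

117/7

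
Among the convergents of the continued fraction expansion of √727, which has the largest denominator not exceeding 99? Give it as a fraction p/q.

728/27

√727 = [26; 1, 25, 1, 52, …] (period length 4).
Convergents:
  p_0/q_0 = 26/1
  p_1/q_1 = 27/1
  p_2/q_2 = 701/26
  p_3/q_3 = 728/27
  p_4/q_4 = 38557/1430
q_3 = 27 ≤ 99 < 1430 = q_4, so the answer is 728/27.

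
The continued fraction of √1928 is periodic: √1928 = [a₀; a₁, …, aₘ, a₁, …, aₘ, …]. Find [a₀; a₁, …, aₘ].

[43; 1, 9, 1, 86]

a₀ = ⌊√1928⌋ = 43.
With m₀=0, d₀=1 and mₖ₊₁ = dₖaₖ − mₖ, dₖ₊₁ = (n − mₖ₊₁²)/dₖ, aₖ₊₁ = ⌊(a₀+mₖ₊₁)/dₖ₊₁⌋:
  k=1: m=43, d=79, a=1
  k=2: m=36, d=8, a=9
  k=3: m=36, d=79, a=1
  k=4: m=43, d=1, a=86
d=1 and a=2a₀=86 at k=4, so the next step gives (m, d) = (43, 79) again — its k=1 value — and the period has length 4.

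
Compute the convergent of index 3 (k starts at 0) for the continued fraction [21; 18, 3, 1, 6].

1537/73

Using pₖ = aₖpₖ₋₁ + pₖ₋₂, qₖ = aₖqₖ₋₁ + qₖ₋₂ (with p₋₁=1, p₋₂=0, q₋₁=0, q₋₂=1):
  k=0: a=21, p=21, q=1
  k=1: a=18, p=379, q=18
  k=2: a=3, p=1158, q=55
  k=3: a=1, p=1537, q=73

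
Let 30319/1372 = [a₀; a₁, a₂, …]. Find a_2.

30319 = 22·1372 + 135   →  a_0 = 22
1372 = 10·135 + 22   →  a_1 = 10
135 = 6·22 + 3   →  a_2 = 6

6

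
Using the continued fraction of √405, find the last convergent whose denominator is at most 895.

6460/321

√405 = [20; 8, 40, …] (period length 2).
Convergents:
  p_0/q_0 = 20/1
  p_1/q_1 = 161/8
  p_2/q_2 = 6460/321
  p_3/q_3 = 51841/2576
q_2 = 321 ≤ 895 < 2576 = q_3, so the answer is 6460/321.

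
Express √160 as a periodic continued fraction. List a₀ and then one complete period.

[12; 1, 1, 1, 5, 1, 1, 1, 24]

a₀ = ⌊√160⌋ = 12.
With m₀=0, d₀=1 and mₖ₊₁ = dₖaₖ − mₖ, dₖ₊₁ = (n − mₖ₊₁²)/dₖ, aₖ₊₁ = ⌊(a₀+mₖ₊₁)/dₖ₊₁⌋:
  k=1: m=12, d=16, a=1
  k=2: m=4, d=9, a=1
  k=3: m=5, d=15, a=1
  k=4: m=10, d=4, a=5
  k=5: m=10, d=15, a=1
  k=6: m=5, d=9, a=1
  k=7: m=4, d=16, a=1
  k=8: m=12, d=1, a=24
d=1 and a=2a₀=24 at k=8, so the next step gives (m, d) = (12, 16) again — its k=1 value — and the period has length 8.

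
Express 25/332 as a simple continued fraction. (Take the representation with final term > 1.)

[0; 13, 3, 1, 1, 3]

25 = 0*332 + 25
332 = 13*25 + 7
25 = 3*7 + 4
7 = 1*4 + 3
4 = 1*3 + 1
3 = 3*1 + 0  (stop)
So 25/332 = [0; 13, 3, 1, 1, 3].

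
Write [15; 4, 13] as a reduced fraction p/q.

Using pₖ = aₖpₖ₋₁ + pₖ₋₂ and qₖ = aₖqₖ₋₁ + qₖ₋₂:
  k=0: a=15, p=15, q=1
  k=1: a=4, p=61, q=4
  k=2: a=13, p=808, q=53

808/53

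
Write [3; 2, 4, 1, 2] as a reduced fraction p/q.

107/31

Using pₖ = aₖpₖ₋₁ + pₖ₋₂ and qₖ = aₖqₖ₋₁ + qₖ₋₂:
  k=0: a=3, p=3, q=1
  k=1: a=2, p=7, q=2
  k=2: a=4, p=31, q=9
  k=3: a=1, p=38, q=11
  k=4: a=2, p=107, q=31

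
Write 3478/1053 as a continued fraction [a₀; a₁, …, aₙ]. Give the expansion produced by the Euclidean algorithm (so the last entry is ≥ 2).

3478 = 3·1053 + 319
1053 = 3·319 + 96
319 = 3·96 + 31
96 = 3·31 + 3
31 = 10·3 + 1
3 = 3·1 + 0  (stop)
So 3478/1053 = [3; 3, 3, 3, 10, 3].

[3; 3, 3, 3, 10, 3]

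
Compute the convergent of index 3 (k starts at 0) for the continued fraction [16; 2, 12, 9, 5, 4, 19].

3741/227

Using pₖ = aₖpₖ₋₁ + pₖ₋₂, qₖ = aₖqₖ₋₁ + qₖ₋₂ (with p₋₁=1, p₋₂=0, q₋₁=0, q₋₂=1):
  k=0: a=16, p=16, q=1
  k=1: a=2, p=33, q=2
  k=2: a=12, p=412, q=25
  k=3: a=9, p=3741, q=227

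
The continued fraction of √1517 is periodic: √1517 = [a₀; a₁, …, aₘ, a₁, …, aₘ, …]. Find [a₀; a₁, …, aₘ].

[38; 1, 18, 2, 18, 1, 76]

a₀ = ⌊√1517⌋ = 38.
With m₀=0, d₀=1 and mₖ₊₁ = dₖaₖ − mₖ, dₖ₊₁ = (n − mₖ₊₁²)/dₖ, aₖ₊₁ = ⌊(a₀+mₖ₊₁)/dₖ₊₁⌋:
  k=1: m=38, d=73, a=1
  k=2: m=35, d=4, a=18
  k=3: m=37, d=37, a=2
  k=4: m=37, d=4, a=18
  k=5: m=35, d=73, a=1
  k=6: m=38, d=1, a=76
d=1 and a=2a₀=76 at k=6, so the next step gives (m, d) = (38, 73) again — its k=1 value — and the period has length 6.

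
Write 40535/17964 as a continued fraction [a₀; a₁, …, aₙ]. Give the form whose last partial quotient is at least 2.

40535 = 2*17964 + 4607
17964 = 3*4607 + 4143
4607 = 1*4143 + 464
4143 = 8*464 + 431
464 = 1*431 + 33
431 = 13*33 + 2
33 = 16*2 + 1
2 = 2*1 + 0  (stop)
So 40535/17964 = [2; 3, 1, 8, 1, 13, 16, 2].

[2; 3, 1, 8, 1, 13, 16, 2]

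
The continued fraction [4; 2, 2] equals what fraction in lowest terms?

Using pₖ = aₖpₖ₋₁ + pₖ₋₂ and qₖ = aₖqₖ₋₁ + qₖ₋₂:
  k=0: a=4, p=4, q=1
  k=1: a=2, p=9, q=2
  k=2: a=2, p=22, q=5

22/5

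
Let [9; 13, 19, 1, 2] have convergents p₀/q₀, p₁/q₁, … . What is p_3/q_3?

Using pₖ = aₖpₖ₋₁ + pₖ₋₂, qₖ = aₖqₖ₋₁ + qₖ₋₂ (with p₋₁=1, p₋₂=0, q₋₁=0, q₋₂=1):
  k=0: a=9, p=9, q=1
  k=1: a=13, p=118, q=13
  k=2: a=19, p=2251, q=248
  k=3: a=1, p=2369, q=261

2369/261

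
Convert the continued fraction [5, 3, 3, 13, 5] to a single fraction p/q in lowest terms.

3578/675

Using pₖ = aₖpₖ₋₁ + pₖ₋₂ and qₖ = aₖqₖ₋₁ + qₖ₋₂:
  k=0: a=5, p=5, q=1
  k=1: a=3, p=16, q=3
  k=2: a=3, p=53, q=10
  k=3: a=13, p=705, q=133
  k=4: a=5, p=3578, q=675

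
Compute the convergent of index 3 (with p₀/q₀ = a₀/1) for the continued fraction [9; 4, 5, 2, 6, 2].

Using pₖ = aₖpₖ₋₁ + pₖ₋₂, qₖ = aₖqₖ₋₁ + qₖ₋₂ (with p₋₁=1, p₋₂=0, q₋₁=0, q₋₂=1):
  k=0: a=9, p=9, q=1
  k=1: a=4, p=37, q=4
  k=2: a=5, p=194, q=21
  k=3: a=2, p=425, q=46

425/46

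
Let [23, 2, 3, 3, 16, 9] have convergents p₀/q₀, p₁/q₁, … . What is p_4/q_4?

Using pₖ = aₖpₖ₋₁ + pₖ₋₂, qₖ = aₖqₖ₋₁ + qₖ₋₂ (with p₋₁=1, p₋₂=0, q₋₁=0, q₋₂=1):
  k=0: a=23, p=23, q=1
  k=1: a=2, p=47, q=2
  k=2: a=3, p=164, q=7
  k=3: a=3, p=539, q=23
  k=4: a=16, p=8788, q=375

8788/375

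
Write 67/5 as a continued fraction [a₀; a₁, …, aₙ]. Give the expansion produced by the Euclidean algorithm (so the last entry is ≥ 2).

[13; 2, 2]

67 = 13×5 + 2
5 = 2×2 + 1
2 = 2×1 + 0  (stop)
So 67/5 = [13; 2, 2].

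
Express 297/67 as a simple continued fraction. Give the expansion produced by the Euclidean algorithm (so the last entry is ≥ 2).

[4; 2, 3, 4, 2]

297 = 4*67 + 29
67 = 2*29 + 9
29 = 3*9 + 2
9 = 4*2 + 1
2 = 2*1 + 0  (stop)
So 297/67 = [4; 2, 3, 4, 2].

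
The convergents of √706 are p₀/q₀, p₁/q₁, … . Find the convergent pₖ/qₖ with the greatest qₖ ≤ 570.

14853/559

√706 = [26; 1, 1, 3, 26, 3, 1, 1, 52, …] (period length 8).
Convergents:
  p_0/q_0 = 26/1
  p_1/q_1 = 27/1
  p_2/q_2 = 53/2
  p_3/q_3 = 186/7
  p_4/q_4 = 4889/184
  p_5/q_5 = 14853/559
  p_6/q_6 = 19742/743
q_5 = 559 ≤ 570 < 743 = q_6, so the answer is 14853/559.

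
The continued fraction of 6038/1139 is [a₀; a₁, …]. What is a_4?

6038 = 5·1139 + 343   →  a_0 = 5
1139 = 3·343 + 110   →  a_1 = 3
343 = 3·110 + 13   →  a_2 = 3
110 = 8·13 + 6   →  a_3 = 8
13 = 2·6 + 1   →  a_4 = 2

2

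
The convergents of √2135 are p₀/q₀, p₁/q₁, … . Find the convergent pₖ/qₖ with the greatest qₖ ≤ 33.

√2135 = [46; 4, 1, 5, 1, 4, 92, …] (period length 6).
Convergents:
  p_0/q_0 = 46/1
  p_1/q_1 = 185/4
  p_2/q_2 = 231/5
  p_3/q_3 = 1340/29
  p_4/q_4 = 1571/34
q_3 = 29 ≤ 33 < 34 = q_4, so the answer is 1340/29.

1340/29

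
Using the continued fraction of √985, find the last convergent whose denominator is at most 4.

√985 = [31; 2, 1, 1, 2, 62, …] (period length 5).
Convergents:
  p_0/q_0 = 31/1
  p_1/q_1 = 63/2
  p_2/q_2 = 94/3
  p_3/q_3 = 157/5
q_2 = 3 ≤ 4 < 5 = q_3, so the answer is 94/3.

94/3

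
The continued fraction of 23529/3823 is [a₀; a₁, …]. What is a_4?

23529 = 6·3823 + 591   →  a_0 = 6
3823 = 6·591 + 277   →  a_1 = 6
591 = 2·277 + 37   →  a_2 = 2
277 = 7·37 + 18   →  a_3 = 7
37 = 2·18 + 1   →  a_4 = 2

2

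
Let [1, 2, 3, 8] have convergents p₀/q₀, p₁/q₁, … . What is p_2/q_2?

Using pₖ = aₖpₖ₋₁ + pₖ₋₂, qₖ = aₖqₖ₋₁ + qₖ₋₂ (with p₋₁=1, p₋₂=0, q₋₁=0, q₋₂=1):
  k=0: a=1, p=1, q=1
  k=1: a=2, p=3, q=2
  k=2: a=3, p=10, q=7

10/7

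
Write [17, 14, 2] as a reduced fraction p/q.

495/29

Fold from the inside: start with 2/1.
  14 + 1/2 = 29/2
  17 + 2/29 = 495/29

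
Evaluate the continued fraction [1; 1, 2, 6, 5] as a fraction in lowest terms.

165/98

Fold from the inside: start with 5/1.
  6 + 1/5 = 31/5
  2 + 5/31 = 67/31
  1 + 31/67 = 98/67
  1 + 67/98 = 165/98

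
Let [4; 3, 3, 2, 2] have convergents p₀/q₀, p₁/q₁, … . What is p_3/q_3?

99/23

Using pₖ = aₖpₖ₋₁ + pₖ₋₂, qₖ = aₖqₖ₋₁ + qₖ₋₂ (with p₋₁=1, p₋₂=0, q₋₁=0, q₋₂=1):
  k=0: a=4, p=4, q=1
  k=1: a=3, p=13, q=3
  k=2: a=3, p=43, q=10
  k=3: a=2, p=99, q=23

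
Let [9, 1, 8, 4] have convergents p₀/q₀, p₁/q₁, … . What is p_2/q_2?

Using pₖ = aₖpₖ₋₁ + pₖ₋₂, qₖ = aₖqₖ₋₁ + qₖ₋₂ (with p₋₁=1, p₋₂=0, q₋₁=0, q₋₂=1):
  k=0: a=9, p=9, q=1
  k=1: a=1, p=10, q=1
  k=2: a=8, p=89, q=9

89/9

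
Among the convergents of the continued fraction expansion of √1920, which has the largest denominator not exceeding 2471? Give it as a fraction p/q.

94997/2168

√1920 = [43; 1, 4, 2, 21, 2, 4, 1, 86, …] (period length 8).
Convergents:
  p_0/q_0 = 43/1
  p_1/q_1 = 44/1
  p_2/q_2 = 219/5
  p_3/q_3 = 482/11
  p_4/q_4 = 10341/236
  p_5/q_5 = 21164/483
  p_6/q_6 = 94997/2168
  p_7/q_7 = 116161/2651
q_6 = 2168 ≤ 2471 < 2651 = q_7, so the answer is 94997/2168.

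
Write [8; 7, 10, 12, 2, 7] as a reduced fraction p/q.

Using pₖ = aₖpₖ₋₁ + pₖ₋₂ and qₖ = aₖqₖ₋₁ + qₖ₋₂:
  k=0: a=8, p=8, q=1
  k=1: a=7, p=57, q=7
  k=2: a=10, p=578, q=71
  k=3: a=12, p=6993, q=859
  k=4: a=2, p=14564, q=1789
  k=5: a=7, p=108941, q=13382

108941/13382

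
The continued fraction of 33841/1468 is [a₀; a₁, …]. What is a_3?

2

33841 = 23·1468 + 77   →  a_0 = 23
1468 = 19·77 + 5   →  a_1 = 19
77 = 15·5 + 2   →  a_2 = 15
5 = 2·2 + 1   →  a_3 = 2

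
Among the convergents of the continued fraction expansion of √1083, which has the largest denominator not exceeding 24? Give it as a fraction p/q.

√1083 = [32; 1, 9, 1, 64, …] (period length 4).
Convergents:
  p_0/q_0 = 32/1
  p_1/q_1 = 33/1
  p_2/q_2 = 329/10
  p_3/q_3 = 362/11
  p_4/q_4 = 23497/714
q_3 = 11 ≤ 24 < 714 = q_4, so the answer is 362/11.

362/11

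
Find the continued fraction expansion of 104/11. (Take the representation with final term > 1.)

[9; 2, 5]

104 = 9·11 + 5
11 = 2·5 + 1
5 = 5·1 + 0  (stop)
So 104/11 = [9; 2, 5].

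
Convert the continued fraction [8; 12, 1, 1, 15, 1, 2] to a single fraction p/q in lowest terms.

Fold from the inside: start with 2/1.
  1 + 1/2 = 3/2
  15 + 2/3 = 47/3
  1 + 3/47 = 50/47
  1 + 47/50 = 97/50
  12 + 50/97 = 1214/97
  8 + 97/1214 = 9809/1214

9809/1214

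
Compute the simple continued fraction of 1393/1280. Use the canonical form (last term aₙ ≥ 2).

1393 = 1*1280 + 113
1280 = 11*113 + 37
113 = 3*37 + 2
37 = 18*2 + 1
2 = 2*1 + 0  (stop)
So 1393/1280 = [1; 11, 3, 18, 2].

[1; 11, 3, 18, 2]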